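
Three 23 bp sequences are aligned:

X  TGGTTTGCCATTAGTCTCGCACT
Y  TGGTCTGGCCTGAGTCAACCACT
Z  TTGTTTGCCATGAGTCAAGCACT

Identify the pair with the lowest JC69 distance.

X and Z

X–Y: 7/23 differ, p = 0.304, d = 0.390.
X–Z: 4/23 differ, p = 0.174, d = 0.198.
Y–Z: 5/23 differ, p = 0.217, d = 0.257.
The smallest distance is between X and Z.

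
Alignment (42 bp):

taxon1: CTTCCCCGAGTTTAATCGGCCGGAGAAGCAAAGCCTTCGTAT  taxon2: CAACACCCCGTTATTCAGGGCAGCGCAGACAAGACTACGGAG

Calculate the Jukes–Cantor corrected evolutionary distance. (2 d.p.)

0.76

The sequences differ at 20 of 42 sites, so p = 20/42 ≈ 0.47619.
d = −(3/4) ln(1 − 4p/3) = −0.75 ln(1 − 0.63492) = −0.75 ln(0.36508)
  = −0.75 × (-1.007639) = 0.755729 substitutions/site.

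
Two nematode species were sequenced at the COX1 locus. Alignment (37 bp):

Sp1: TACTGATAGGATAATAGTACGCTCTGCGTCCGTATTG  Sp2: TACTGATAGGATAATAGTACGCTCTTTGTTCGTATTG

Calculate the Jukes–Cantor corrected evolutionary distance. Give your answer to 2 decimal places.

The sequences differ at 3 of 37 sites (26, 27, 30), so p = 3/37 ≈ 0.081081.
d = −(3/4) ln(1 − 4p/3) = −0.75 ln(1 − 0.108108) = −0.75 ln(0.891892)
  = −0.75 × (-0.114410) = 0.085808 substitutions/site.

0.09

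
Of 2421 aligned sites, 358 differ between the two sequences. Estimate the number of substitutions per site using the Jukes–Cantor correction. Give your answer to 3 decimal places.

p = 358/2421 ≈ 0.147873.
d = −(3/4) ln(1 − 4p/3) = −0.75 ln(1 − 0.197164) = −0.75 ln(0.802836)
  = −0.75 × (-0.219605) = 0.164704 substitutions/site.

0.165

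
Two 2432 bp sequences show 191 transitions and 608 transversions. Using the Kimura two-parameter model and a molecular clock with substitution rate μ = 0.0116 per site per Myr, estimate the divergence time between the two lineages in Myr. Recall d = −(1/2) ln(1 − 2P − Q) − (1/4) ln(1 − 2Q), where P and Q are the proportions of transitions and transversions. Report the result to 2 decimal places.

P = 191/2432 ≈ 0.078536 and Q = 608/2432 = 0.25.
Under the Kimura two-parameter model, d = −½ ln(1 − 2P − Q) − ¼ ln(1 − 2Q).
1 − 2P − Q = 0.592928, giving −½ ln(0.592928) = 0.261341.
1 − 2Q = 0.5, giving −¼ ln(0.5) = 0.173287.
d = 0.261341 + 0.173287 = 0.434628.
Under a molecular clock d = 2μt, so t = d/(2μ) = 0.434628 / (2 × 0.0116) = 18.73 Myr.

18.73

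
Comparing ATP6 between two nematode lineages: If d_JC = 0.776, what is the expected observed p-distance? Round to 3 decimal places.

p = (3/4)(1 − e^(−4d/3)) = 0.75 × (1 − e^(-1.034667)) = 0.75 × (1 − 0.355345) = 0.483491.

0.483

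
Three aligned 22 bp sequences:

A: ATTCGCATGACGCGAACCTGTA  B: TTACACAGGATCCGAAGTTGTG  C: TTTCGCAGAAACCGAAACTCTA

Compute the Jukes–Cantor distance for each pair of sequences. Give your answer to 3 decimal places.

A–B: 9/22 sites differ → p ≈ 0.409091, d = −0.75 ln(1 − 0.545455) = 0.591344 ≈ 0.591.
A–C: 7/22 sites differ → p ≈ 0.318182, d = −0.75 ln(1 − 0.424243) = 0.414052 ≈ 0.414.
B–C: 8/22 sites differ → p ≈ 0.363636, d = −0.75 ln(1 − 0.484848) = 0.497470 ≈ 0.497.

d(A,B) = 0.591, d(A,C) = 0.414, d(B,C) = 0.497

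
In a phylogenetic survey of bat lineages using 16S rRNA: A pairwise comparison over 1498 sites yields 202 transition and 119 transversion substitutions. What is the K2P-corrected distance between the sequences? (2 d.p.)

0.26

P = 202/1498 ≈ 0.134846 and Q = 119/1498 ≈ 0.079439.
Under the Kimura two-parameter model, d = −½ ln(1 − 2P − Q) − ¼ ln(1 − 2Q).
1 − 2P − Q = 0.650869, giving −½ ln(0.650869) = 0.214723.
1 − 2Q = 0.841122, giving −¼ ln(0.841122) = 0.043255.
d = 0.214723 + 0.043255 = 0.257978.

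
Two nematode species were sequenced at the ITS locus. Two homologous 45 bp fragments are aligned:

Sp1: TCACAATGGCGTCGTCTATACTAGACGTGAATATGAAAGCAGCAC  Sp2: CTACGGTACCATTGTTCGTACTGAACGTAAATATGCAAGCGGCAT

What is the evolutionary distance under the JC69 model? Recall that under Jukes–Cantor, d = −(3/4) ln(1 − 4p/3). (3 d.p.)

0.525

The sequences differ at 17 of 45 sites, so p = 17/45 ≈ 0.377778.
d = −(3/4) ln(1 − 4p/3) = −0.75 ln(1 − 0.503704) = −0.75 ln(0.496296)
  = −0.75 × (-0.700583) = 0.525437 substitutions/site.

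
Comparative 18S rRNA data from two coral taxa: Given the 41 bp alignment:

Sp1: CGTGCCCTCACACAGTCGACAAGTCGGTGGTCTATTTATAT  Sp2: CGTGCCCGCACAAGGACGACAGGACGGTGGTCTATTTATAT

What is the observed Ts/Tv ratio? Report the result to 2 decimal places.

Transitions are A↔G and C↔T; transversions are all other mismatches.
Transitions: 2. Transversions: 4.
R = 2/4 = 0.50.

0.50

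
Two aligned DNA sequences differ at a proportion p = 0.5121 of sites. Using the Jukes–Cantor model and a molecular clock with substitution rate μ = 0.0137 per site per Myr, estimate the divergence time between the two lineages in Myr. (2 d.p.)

31.43

d = −(3/4) ln(1 − 4p/3) = −0.75 ln(1 − 0.6828) = −0.75 ln(0.3172)
  = −0.75 × (-1.148223) = 0.861167 substitutions/site.
Under a molecular clock d = 2μt, so t = d/(2μ) = 0.861167 / (2 × 0.0137) = 31.43 Myr.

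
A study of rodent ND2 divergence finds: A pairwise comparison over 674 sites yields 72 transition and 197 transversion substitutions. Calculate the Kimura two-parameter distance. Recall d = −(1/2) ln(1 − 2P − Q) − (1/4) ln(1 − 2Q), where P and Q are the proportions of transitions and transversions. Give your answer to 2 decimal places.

0.57

P = 72/674 ≈ 0.106825 and Q = 197/674 ≈ 0.292285.
Under the Kimura two-parameter model, d = −½ ln(1 − 2P − Q) − ¼ ln(1 − 2Q).
1 − 2P − Q = 0.494065, giving −½ ln(0.494065) = 0.352544.
1 − 2Q = 0.41543, giving −¼ ln(0.41543) = 0.219610.
d = 0.352544 + 0.219610 = 0.572154.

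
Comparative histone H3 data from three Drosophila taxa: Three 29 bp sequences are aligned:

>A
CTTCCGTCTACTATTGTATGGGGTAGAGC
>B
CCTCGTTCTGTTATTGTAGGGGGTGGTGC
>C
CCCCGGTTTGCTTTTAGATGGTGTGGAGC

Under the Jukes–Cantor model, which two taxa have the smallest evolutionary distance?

A and B

A–B: 8/29 differ, p = 0.276, d = 0.344.
A–C: 10/29 differ, p = 0.345, d = 0.462.
B–C: 10/29 differ, p = 0.345, d = 0.462.
The smallest distance is between A and B.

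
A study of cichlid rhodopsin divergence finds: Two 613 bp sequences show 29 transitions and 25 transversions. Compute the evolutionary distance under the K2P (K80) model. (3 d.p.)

P = 29/613 ≈ 0.047308 and Q = 25/613 ≈ 0.040783.
Under the Kimura two-parameter model, d = −½ ln(1 − 2P − Q) − ¼ ln(1 − 2Q).
1 − 2P − Q = 0.864601, giving −½ ln(0.864601) = 0.072744.
1 − 2Q = 0.918434, giving −¼ ln(0.918434) = 0.021271.
d = 0.072744 + 0.021271 = 0.094015.

0.094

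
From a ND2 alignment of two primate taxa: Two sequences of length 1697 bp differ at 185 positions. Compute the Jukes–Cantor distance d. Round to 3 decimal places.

0.118

p = 185/1697 ≈ 0.109016.
d = −(3/4) ln(1 − 4p/3) = −0.75 ln(1 − 0.145355) = −0.75 ln(0.854645)
  = −0.75 × (-0.157069) = 0.117802 substitutions/site.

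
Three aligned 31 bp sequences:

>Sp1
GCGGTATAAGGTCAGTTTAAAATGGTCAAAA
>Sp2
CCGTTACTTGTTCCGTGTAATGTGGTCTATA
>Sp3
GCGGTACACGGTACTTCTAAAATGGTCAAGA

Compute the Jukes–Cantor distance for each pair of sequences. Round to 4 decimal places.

d(Sp1,Sp2) = 0.5445, d(Sp1,Sp3) = 0.2687, d(Sp2,Sp3) = 0.5445

Sp1–Sp2: 12/31 sites differ → p ≈ 0.387097, d = −0.75 ln(1 − 0.516129) = 0.544453 ≈ 0.5445.
Sp1–Sp3: 7/31 sites differ → p ≈ 0.225806, d = −0.75 ln(1 − 0.301075) = 0.268659 ≈ 0.2687.
Sp2–Sp3: 12/31 sites differ → p ≈ 0.387097, d = −0.75 ln(1 − 0.516129) = 0.544453 ≈ 0.5445.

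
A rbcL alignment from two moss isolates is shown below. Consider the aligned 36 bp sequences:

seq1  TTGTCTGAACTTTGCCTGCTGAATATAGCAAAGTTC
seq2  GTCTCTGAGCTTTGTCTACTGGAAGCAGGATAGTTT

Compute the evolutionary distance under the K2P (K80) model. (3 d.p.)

0.457

Of 36 sites, 7 differences are transitions and 5 are transversions, so P = 7/36 ≈ 0.194444 and Q = 5/36 ≈ 0.138889.
Under the Kimura two-parameter model, d = −½ ln(1 − 2P − Q) − ¼ ln(1 − 2Q).
1 − 2P − Q = 0.472223, giving −½ ln(0.472223) = 0.375152.
1 − 2Q = 0.722222, giving −¼ ln(0.722222) = 0.081356.
d = 0.375152 + 0.081356 = 0.456508.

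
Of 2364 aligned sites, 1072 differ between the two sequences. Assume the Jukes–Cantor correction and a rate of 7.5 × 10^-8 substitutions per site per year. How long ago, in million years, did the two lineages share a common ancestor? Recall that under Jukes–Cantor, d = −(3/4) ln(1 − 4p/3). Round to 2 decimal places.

4.64

p = 1072/2364 ≈ 0.453469.
d = −(3/4) ln(1 − 4p/3) = −0.75 ln(1 − 0.604625) = −0.75 ln(0.395375)
  = −0.75 × (-0.927921) = 0.695941 substitutions/site.
Under a molecular clock d = 2μt, so t = d/(2μ) = 0.695941 / (2 × 7.5 × 10^-8) = 4.64 million years.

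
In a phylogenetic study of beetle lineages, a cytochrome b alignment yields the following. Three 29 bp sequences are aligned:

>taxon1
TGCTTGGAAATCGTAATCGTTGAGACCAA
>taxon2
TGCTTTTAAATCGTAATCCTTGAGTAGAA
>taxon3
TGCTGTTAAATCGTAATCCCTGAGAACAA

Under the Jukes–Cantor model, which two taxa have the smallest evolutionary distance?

taxon2 and taxon3

taxon1–taxon2: 6/29 differ, p = 0.207, d = 0.242.
taxon1–taxon3: 6/29 differ, p = 0.207, d = 0.242.
taxon2–taxon3: 4/29 differ, p = 0.138, d = 0.152.
The smallest distance is between taxon2 and taxon3.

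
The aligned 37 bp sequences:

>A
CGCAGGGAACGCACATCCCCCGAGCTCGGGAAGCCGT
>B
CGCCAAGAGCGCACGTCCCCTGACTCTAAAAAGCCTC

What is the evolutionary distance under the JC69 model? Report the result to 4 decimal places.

The sequences differ at 15 of 37 sites, so p = 15/37 ≈ 0.405405.
d = −(3/4) ln(1 − 4p/3) = −0.75 ln(1 − 0.54054) = −0.75 ln(0.45946)
  = −0.75 × (-0.777703) = 0.583277 substitutions/site.

0.5833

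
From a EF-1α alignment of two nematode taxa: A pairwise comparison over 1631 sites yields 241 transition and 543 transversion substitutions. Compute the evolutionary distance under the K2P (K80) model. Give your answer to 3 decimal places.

0.769

P = 241/1631 ≈ 0.147762 and Q = 543/1631 ≈ 0.332925.
Under the Kimura two-parameter model, d = −½ ln(1 − 2P − Q) − ¼ ln(1 − 2Q).
1 − 2P − Q = 0.371551, giving −½ ln(0.371551) = 0.495035.
1 − 2Q = 0.33415, giving −¼ ln(0.33415) = 0.274041.
d = 0.495035 + 0.274041 = 0.769076.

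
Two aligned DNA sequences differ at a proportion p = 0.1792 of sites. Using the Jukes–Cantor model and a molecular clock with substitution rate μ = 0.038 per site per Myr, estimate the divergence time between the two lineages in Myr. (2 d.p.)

d = −(3/4) ln(1 − 4p/3) = −0.75 ln(1 − 0.238933) = −0.75 ln(0.761067)
  = −0.75 × (-0.273034) = 0.204776 substitutions/site.
Under a molecular clock d = 2μt, so t = d/(2μ) = 0.204776 / (2 × 0.038) = 2.69 Myr.

2.69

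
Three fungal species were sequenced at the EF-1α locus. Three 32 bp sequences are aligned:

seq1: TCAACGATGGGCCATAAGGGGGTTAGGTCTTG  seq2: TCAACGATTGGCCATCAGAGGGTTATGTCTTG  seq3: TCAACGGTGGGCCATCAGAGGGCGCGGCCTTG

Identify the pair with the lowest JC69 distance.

seq1–seq2: 4/32 differ, p = 0.125, d = 0.137.
seq1–seq3: 7/32 differ, p = 0.219, d = 0.259.
seq2–seq3: 7/32 differ, p = 0.219, d = 0.259.
The smallest distance is between seq1 and seq2.

seq1 and seq2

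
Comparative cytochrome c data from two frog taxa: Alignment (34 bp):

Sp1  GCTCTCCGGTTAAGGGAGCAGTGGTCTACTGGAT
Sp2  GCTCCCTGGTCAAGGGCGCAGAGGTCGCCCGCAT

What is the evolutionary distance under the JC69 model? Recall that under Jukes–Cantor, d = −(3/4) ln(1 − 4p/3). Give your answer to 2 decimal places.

0.33

The sequences differ at 9 of 34 sites (5, 7, 11, 17, 22, 27, 28, 30, 32), so p = 9/34 ≈ 0.264706.
d = −(3/4) ln(1 − 4p/3) = −0.75 ln(1 − 0.352941) = −0.75 ln(0.647059)
  = −0.75 × (-0.435318) = 0.326489 substitutions/site.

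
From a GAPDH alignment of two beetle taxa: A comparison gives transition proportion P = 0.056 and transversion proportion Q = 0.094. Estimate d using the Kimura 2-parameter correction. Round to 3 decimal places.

Under the Kimura two-parameter model, d = −½ ln(1 − 2P − Q) − ¼ ln(1 − 2Q).
1 − 2P − Q = 0.794, giving −½ ln(0.794) = 0.115336.
1 − 2Q = 0.812, giving −¼ ln(0.812) = 0.052064.
d = 0.115336 + 0.052064 = 0.167400.

0.167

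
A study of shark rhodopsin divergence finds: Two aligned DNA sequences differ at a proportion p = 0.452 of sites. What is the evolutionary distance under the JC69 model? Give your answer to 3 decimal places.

d = −(3/4) ln(1 − 4p/3) = −0.75 ln(1 − 0.602667) = −0.75 ln(0.397333)
  = −0.75 × (-0.922981) = 0.692236 substitutions/site.

0.692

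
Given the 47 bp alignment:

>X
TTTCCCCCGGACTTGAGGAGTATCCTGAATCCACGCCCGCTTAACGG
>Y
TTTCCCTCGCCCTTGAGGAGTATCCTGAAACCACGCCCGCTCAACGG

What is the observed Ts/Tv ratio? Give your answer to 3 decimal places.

Transitions are A↔G and C↔T; transversions are all other mismatches.
Transitions: 2. Transversions: 3.
R = 2/3 = 0.666666… ≈ 0.667 (to 3 d.p.).

0.667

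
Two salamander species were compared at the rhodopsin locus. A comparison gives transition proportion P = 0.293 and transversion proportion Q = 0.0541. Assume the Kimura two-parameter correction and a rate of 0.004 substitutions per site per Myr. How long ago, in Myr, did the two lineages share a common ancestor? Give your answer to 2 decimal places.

67.45

Under the Kimura two-parameter model, d = −½ ln(1 − 2P − Q) − ¼ ln(1 − 2Q).
1 − 2P − Q = 0.3599, giving −½ ln(0.3599) = 0.510965.
1 − 2Q = 0.8918, giving −¼ ln(0.8918) = 0.028628.
d = 0.510965 + 0.028628 = 0.539593.
Under a molecular clock d = 2μt, so t = d/(2μ) = 0.539593 / (2 × 0.004) = 67.45 Myr.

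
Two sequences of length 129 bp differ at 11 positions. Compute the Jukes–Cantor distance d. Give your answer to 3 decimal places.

0.091

p = 11/129 ≈ 0.085271.
d = −(3/4) ln(1 − 4p/3) = −0.75 ln(1 − 0.113695) = −0.75 ln(0.886305)
  = −0.75 × (-0.120694) = 0.090521 substitutions/site.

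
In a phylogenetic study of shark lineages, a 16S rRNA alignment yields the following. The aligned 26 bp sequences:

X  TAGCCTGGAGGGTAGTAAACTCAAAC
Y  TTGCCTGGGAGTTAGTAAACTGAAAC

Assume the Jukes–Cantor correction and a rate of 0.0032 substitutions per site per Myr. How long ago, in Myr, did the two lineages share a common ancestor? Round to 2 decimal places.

The sequences differ at 5 of 26 sites (2, 9, 10, 12, 22), so p = 5/26 ≈ 0.192308.
d = −(3/4) ln(1 − 4p/3) = −0.75 ln(1 − 0.256411) = −0.75 ln(0.743589)
  = −0.75 × (-0.296267) = 0.222200 substitutions/site.
Under a molecular clock d = 2μt, so t = d/(2μ) = 0.222200 / (2 × 0.0032) = 34.72 Myr.

34.72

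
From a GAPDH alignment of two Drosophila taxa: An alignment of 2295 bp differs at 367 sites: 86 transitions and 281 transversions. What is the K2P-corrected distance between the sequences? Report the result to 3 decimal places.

P = 86/2295 ≈ 0.037473 and Q = 281/2295 ≈ 0.12244.
Under the Kimura two-parameter model, d = −½ ln(1 − 2P − Q) − ¼ ln(1 − 2Q).
1 − 2P − Q = 0.802614, giving −½ ln(0.802614) = 0.109941.
1 − 2Q = 0.75512, giving −¼ ln(0.75512) = 0.070220.
d = 0.109941 + 0.070220 = 0.180161.

0.180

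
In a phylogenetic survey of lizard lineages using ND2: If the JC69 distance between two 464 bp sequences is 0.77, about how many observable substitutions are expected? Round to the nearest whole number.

Invert JC69: p = (3/4)(1 − e^(−4d/3)) = 0.75 × (1 − e^(-1.026667)) = 0.75 × (1 − 0.358199) = 0.481351.
Expected differing sites = pL ≈ 0.481351 × 464 = 223.346864 ≈ 223.

223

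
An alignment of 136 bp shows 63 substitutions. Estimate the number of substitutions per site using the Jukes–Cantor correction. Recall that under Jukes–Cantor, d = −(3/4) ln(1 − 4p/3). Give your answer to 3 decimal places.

p = 63/136 ≈ 0.463235.
d = −(3/4) ln(1 − 4p/3) = −0.75 ln(1 − 0.617647) = −0.75 ln(0.382353)
  = −0.75 × (-0.961411) = 0.721058 substitutions/site.

0.721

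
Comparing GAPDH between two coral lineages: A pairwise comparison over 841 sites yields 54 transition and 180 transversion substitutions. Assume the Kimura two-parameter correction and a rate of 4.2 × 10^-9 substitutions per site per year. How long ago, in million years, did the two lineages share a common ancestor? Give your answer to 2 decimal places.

41.58

P = 54/841 ≈ 0.064209 and Q = 180/841 ≈ 0.214031.
Under the Kimura two-parameter model, d = −½ ln(1 − 2P − Q) − ¼ ln(1 − 2Q).
1 − 2P − Q = 0.657551, giving −½ ln(0.657551) = 0.209616.
1 − 2Q = 0.571938, giving −¼ ln(0.571938) = 0.139681.
d = 0.209616 + 0.139681 = 0.349297.
Under a molecular clock d = 2μt, so t = d/(2μ) = 0.349297 / (2 × 4.2 × 10^-9) = 41.58 million years.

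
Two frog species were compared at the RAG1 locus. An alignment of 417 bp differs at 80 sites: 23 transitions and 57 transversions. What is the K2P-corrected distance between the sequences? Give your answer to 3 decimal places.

0.222

P = 23/417 ≈ 0.055156 and Q = 57/417 ≈ 0.136691.
Under the Kimura two-parameter model, d = −½ ln(1 − 2P − Q) − ¼ ln(1 − 2Q).
1 − 2P − Q = 0.752997, giving −½ ln(0.752997) = 0.141847.
1 − 2Q = 0.726618, giving −¼ ln(0.726618) = 0.079839.
d = 0.141847 + 0.079839 = 0.221686.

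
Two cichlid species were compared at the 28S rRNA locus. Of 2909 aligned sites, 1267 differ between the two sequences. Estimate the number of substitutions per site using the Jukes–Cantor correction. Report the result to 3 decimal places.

p = 1267/2909 ≈ 0.435545.
d = −(3/4) ln(1 − 4p/3) = −0.75 ln(1 − 0.580727) = −0.75 ln(0.419273)
  = −0.75 × (-0.869233) = 0.651925 substitutions/site.

0.652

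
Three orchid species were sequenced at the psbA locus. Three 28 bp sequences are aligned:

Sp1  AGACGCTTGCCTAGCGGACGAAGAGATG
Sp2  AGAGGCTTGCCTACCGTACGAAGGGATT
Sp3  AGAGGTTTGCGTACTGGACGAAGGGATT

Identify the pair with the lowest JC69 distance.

Sp2 and Sp3

Sp1–Sp2: 5/28 differ, p = 0.179, d = 0.204.
Sp1–Sp3: 7/28 differ, p = 0.250, d = 0.304.
Sp2–Sp3: 4/28 differ, p = 0.143, d = 0.158.
The smallest distance is between Sp2 and Sp3.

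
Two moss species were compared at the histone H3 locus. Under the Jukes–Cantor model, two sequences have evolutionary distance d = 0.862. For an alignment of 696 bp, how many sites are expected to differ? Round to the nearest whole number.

Invert JC69: p = (3/4)(1 − e^(−4d/3)) = 0.75 × (1 − e^(-1.149333)) = 0.75 × (1 − 0.316848) = 0.512364.
Expected differing sites = pL ≈ 0.512364 × 696 = 356.605344 ≈ 357.

357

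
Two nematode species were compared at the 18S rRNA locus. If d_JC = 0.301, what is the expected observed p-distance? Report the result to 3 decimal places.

p = (3/4)(1 − e^(−4d/3)) = 0.75 × (1 − e^(-0.401333)) = 0.75 × (1 − 0.669427) = 0.247930.

0.248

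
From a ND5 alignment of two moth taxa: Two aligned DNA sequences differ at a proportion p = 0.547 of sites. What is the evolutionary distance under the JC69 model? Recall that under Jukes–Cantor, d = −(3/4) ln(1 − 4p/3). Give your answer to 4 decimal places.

d = −(3/4) ln(1 − 4p/3) = −0.75 ln(1 − 0.729333) = −0.75 ln(0.270667)
  = −0.75 × (-1.306866) = 0.980150 substitutions/site.

0.9802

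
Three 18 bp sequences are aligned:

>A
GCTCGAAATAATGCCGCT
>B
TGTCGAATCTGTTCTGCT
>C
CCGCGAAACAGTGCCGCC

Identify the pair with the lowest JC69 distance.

A–B: 8/18 differ, p = 0.444, d = 0.673.
A–C: 5/18 differ, p = 0.278, d = 0.347.
B–C: 8/18 differ, p = 0.444, d = 0.673.
The smallest distance is between A and C.

A and C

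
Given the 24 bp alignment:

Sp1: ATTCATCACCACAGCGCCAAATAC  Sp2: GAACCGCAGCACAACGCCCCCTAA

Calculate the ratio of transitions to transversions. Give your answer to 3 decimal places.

0.222

Transitions are A↔G and C↔T; transversions are all other mismatches.
Transitions: 2. Transversions: 9.
R = 2/9 = 0.222222… ≈ 0.222 (to 3 d.p.).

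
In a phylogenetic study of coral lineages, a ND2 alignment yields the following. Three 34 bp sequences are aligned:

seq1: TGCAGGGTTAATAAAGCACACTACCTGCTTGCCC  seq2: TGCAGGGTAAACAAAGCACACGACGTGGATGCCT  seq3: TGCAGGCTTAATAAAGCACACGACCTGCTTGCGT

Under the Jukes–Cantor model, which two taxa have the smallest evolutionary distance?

seq1 and seq3

seq1–seq2: 7/34 differ, p = 0.206, d = 0.241.
seq1–seq3: 4/34 differ, p = 0.118, d = 0.128.
seq2–seq3: 7/34 differ, p = 0.206, d = 0.241.
The smallest distance is between seq1 and seq3.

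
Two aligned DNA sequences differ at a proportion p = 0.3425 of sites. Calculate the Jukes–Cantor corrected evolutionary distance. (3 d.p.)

d = −(3/4) ln(1 − 4p/3) = −0.75 ln(1 − 0.456667) = −0.75 ln(0.543333)
  = −0.75 × (-0.610033) = 0.457525 substitutions/site.

0.458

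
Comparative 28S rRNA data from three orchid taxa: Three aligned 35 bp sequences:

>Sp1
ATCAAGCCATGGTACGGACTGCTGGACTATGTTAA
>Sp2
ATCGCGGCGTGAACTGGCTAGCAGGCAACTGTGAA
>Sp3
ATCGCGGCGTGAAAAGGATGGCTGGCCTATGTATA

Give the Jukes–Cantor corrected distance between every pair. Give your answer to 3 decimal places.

Sp1–Sp2: 17/35 sites differ → p ≈ 0.485714, d = −0.75 ln(1 − 0.647619) = 0.782282 ≈ 0.782.
Sp1–Sp3: 12/35 sites differ → p ≈ 0.342857, d = −0.75 ln(1 − 0.457143) = 0.458182 ≈ 0.458.
Sp2–Sp3: 10/35 sites differ → p ≈ 0.285714, d = −0.75 ln(1 − 0.380952) = 0.359679 ≈ 0.360.

d(Sp1,Sp2) = 0.782, d(Sp1,Sp3) = 0.458, d(Sp2,Sp3) = 0.360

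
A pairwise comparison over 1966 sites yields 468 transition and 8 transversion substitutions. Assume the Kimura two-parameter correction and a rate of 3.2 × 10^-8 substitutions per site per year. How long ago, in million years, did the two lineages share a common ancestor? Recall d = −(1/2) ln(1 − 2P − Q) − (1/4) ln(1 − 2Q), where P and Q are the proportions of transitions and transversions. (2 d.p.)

5.14

P = 468/1966 ≈ 0.238047 and Q = 8/1966 ≈ 0.004069.
Under the Kimura two-parameter model, d = −½ ln(1 − 2P − Q) − ¼ ln(1 − 2Q).
1 − 2P − Q = 0.519837, giving −½ ln(0.519837) = 0.327120.
1 − 2Q = 0.991862, giving −¼ ln(0.991862) = 0.002043.
d = 0.327120 + 0.002043 = 0.329163.
Under a molecular clock d = 2μt, so t = d/(2μ) = 0.329163 / (2 × 3.2 × 10^-8) = 5.14 million years.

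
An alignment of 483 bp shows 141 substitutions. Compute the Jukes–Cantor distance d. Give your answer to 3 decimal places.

p = 141/483 ≈ 0.291925.
d = −(3/4) ln(1 − 4p/3) = −0.75 ln(1 − 0.389233) = −0.75 ln(0.610767)
  = −0.75 × (-0.493040) = 0.369780 substitutions/site.

0.370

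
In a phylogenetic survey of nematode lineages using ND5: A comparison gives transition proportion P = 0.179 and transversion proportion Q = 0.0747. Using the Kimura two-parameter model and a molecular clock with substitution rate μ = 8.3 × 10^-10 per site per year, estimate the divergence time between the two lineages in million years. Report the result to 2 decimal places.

195.11

Under the Kimura two-parameter model, d = −½ ln(1 − 2P − Q) − ¼ ln(1 − 2Q).
1 − 2P − Q = 0.5673, giving −½ ln(0.5673) = 0.283434.
1 − 2Q = 0.8506, giving −¼ ln(0.8506) = 0.040453.
d = 0.283434 + 0.040453 = 0.323887.
Under a molecular clock d = 2μt, so t = d/(2μ) = 0.323887 / (2 × 8.3 × 10^-10) = 195.11 million years.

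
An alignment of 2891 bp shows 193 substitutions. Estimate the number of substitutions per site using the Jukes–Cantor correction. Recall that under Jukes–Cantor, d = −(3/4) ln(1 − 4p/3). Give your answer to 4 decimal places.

p = 193/2891 ≈ 0.066759.
d = −(3/4) ln(1 − 4p/3) = −0.75 ln(1 − 0.089012) = −0.75 ln(0.910988)
  = −0.75 × (-0.093226) = 0.069920 substitutions/site.

0.0699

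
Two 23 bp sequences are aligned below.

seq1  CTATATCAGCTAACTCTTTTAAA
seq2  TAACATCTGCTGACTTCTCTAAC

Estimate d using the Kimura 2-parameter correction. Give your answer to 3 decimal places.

Of 23 sites, 6 differences are transitions and 3 are transversions, so P = 6/23 ≈ 0.26087 and Q = 3/23 ≈ 0.130435.
Under the Kimura two-parameter model, d = −½ ln(1 − 2P − Q) − ¼ ln(1 − 2Q).
1 − 2P − Q = 0.347825, giving −½ ln(0.347825) = 0.528028.
1 − 2Q = 0.73913, giving −¼ ln(0.73913) = 0.075570.
d = 0.528028 + 0.075570 = 0.603598.

0.604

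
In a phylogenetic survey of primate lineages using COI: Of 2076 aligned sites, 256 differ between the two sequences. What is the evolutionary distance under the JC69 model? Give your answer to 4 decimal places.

p = 256/2076 ≈ 0.123314.
d = −(3/4) ln(1 − 4p/3) = −0.75 ln(1 − 0.164419) = −0.75 ln(0.835581)
  = −0.75 × (-0.179628) = 0.134721 substitutions/site.

0.1347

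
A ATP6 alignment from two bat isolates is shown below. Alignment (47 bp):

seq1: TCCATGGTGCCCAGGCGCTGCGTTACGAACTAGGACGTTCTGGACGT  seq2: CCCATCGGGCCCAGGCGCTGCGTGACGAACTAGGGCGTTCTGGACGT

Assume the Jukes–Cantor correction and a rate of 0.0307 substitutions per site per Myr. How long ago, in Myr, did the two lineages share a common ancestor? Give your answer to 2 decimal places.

The sequences differ at 5 of 47 sites (1, 6, 8, 24, 35), so p = 5/47 ≈ 0.106383.
d = −(3/4) ln(1 − 4p/3) = −0.75 ln(1 − 0.141844) = −0.75 ln(0.858156)
  = −0.75 × (-0.152969) = 0.114727 substitutions/site.
Under a molecular clock d = 2μt, so t = d/(2μ) = 0.114727 / (2 × 0.0307) = 1.87 Myr.

1.87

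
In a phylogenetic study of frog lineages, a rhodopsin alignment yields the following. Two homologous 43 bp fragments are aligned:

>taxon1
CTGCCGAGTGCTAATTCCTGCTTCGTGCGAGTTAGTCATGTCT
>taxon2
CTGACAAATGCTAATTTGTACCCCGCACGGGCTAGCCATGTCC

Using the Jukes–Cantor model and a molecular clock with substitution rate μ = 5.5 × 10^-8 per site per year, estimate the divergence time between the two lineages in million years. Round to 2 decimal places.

The sequences differ at 14 of 43 sites, so p = 14/43 ≈ 0.325581.
d = −(3/4) ln(1 − 4p/3) = −0.75 ln(1 − 0.434108) = −0.75 ln(0.565892)
  = −0.75 × (-0.569352) = 0.427014 substitutions/site.
Under a molecular clock d = 2μt, so t = d/(2μ) = 0.427014 / (2 × 5.5 × 10^-8) = 3.88 million years.

3.88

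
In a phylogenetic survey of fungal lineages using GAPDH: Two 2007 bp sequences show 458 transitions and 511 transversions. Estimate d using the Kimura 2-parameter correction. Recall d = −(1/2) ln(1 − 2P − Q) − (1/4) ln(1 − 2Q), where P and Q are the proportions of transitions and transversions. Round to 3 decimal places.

P = 458/2007 ≈ 0.228201 and Q = 511/2007 ≈ 0.254609.
Under the Kimura two-parameter model, d = −½ ln(1 − 2P − Q) − ¼ ln(1 − 2Q).
1 − 2P − Q = 0.288989, giving −½ ln(0.288989) = 0.620683.
1 − 2Q = 0.490782, giving −¼ ln(0.490782) = 0.177939.
d = 0.620683 + 0.177939 = 0.798622.

0.799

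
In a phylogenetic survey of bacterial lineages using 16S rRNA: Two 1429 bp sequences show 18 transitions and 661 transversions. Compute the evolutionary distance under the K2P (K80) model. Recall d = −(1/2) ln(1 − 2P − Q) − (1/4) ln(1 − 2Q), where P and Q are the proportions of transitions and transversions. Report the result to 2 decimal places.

0.98

P = 18/1429 ≈ 0.012596 and Q = 661/1429 ≈ 0.462561.
Under the Kimura two-parameter model, d = −½ ln(1 − 2P − Q) − ¼ ln(1 − 2Q).
1 − 2P − Q = 0.512247, giving −½ ln(0.512247) = 0.334474.
1 − 2Q = 0.074878, giving −¼ ln(0.074878) = 0.647974.
d = 0.334474 + 0.647974 = 0.982448.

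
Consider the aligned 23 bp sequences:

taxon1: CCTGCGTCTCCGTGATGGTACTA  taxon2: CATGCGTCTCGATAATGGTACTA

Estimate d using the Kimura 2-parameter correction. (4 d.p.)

Of 23 sites, 2 differences are transitions and 2 are transversions, so P = 2/23 ≈ 0.086957 and Q = 2/23 ≈ 0.086957.
Under the Kimura two-parameter model, d = −½ ln(1 − 2P − Q) − ¼ ln(1 − 2Q).
1 − 2P − Q = 0.739129, giving −½ ln(0.739129) = 0.151141.
1 − 2Q = 0.826086, giving −¼ ln(0.826086) = 0.047764.
d = 0.151141 + 0.047764 = 0.198905.

0.1989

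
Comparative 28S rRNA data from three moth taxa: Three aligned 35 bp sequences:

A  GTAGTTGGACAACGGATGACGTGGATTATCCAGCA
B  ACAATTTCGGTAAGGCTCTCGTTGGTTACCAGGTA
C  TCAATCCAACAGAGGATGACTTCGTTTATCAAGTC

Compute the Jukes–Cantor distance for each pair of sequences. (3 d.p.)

d(A,B) = 0.868, d(A,C) = 0.572, d(B,C) = 0.782

A–B: 18/35 sites differ → p ≈ 0.514286, d = −0.75 ln(1 − 0.685715) = 0.868091 ≈ 0.868.
A–C: 14/35 sites differ → p = 0.4, d = −0.75 ln(1 − 0.533333) = 0.571605 ≈ 0.572.
B–C: 17/35 sites differ → p ≈ 0.485714, d = −0.75 ln(1 − 0.647619) = 0.782282 ≈ 0.782.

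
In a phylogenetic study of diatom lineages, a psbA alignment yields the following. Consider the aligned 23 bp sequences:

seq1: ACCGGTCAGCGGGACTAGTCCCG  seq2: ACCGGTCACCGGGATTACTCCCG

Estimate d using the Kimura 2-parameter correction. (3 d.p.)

0.143

Of 23 sites, 1 differences are transitions and 2 are transversions, so P = 1/23 ≈ 0.043478 and Q = 2/23 ≈ 0.086957.
Under the Kimura two-parameter model, d = −½ ln(1 − 2P − Q) − ¼ ln(1 − 2Q).
1 − 2P − Q = 0.826087, giving −½ ln(0.826087) = 0.095528.
1 − 2Q = 0.826086, giving −¼ ln(0.826086) = 0.047764.
d = 0.095528 + 0.047764 = 0.143292.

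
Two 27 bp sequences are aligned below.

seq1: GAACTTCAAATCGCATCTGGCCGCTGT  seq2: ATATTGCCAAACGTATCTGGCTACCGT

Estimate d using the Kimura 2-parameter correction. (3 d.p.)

0.537

Of 27 sites, 6 differences are transitions and 4 are transversions, so P = 6/27 ≈ 0.222222 and Q = 4/27 ≈ 0.148148.
Under the Kimura two-parameter model, d = −½ ln(1 − 2P − Q) − ¼ ln(1 − 2Q).
1 − 2P − Q = 0.407408, giving −½ ln(0.407408) = 0.448970.
1 − 2Q = 0.703704, giving −¼ ln(0.703704) = 0.087849.
d = 0.448970 + 0.087849 = 0.536819.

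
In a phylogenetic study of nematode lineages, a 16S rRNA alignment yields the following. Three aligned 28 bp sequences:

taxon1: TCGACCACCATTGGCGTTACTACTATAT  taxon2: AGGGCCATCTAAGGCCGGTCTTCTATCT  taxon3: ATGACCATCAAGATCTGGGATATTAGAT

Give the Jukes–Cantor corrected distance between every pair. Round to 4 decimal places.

d(taxon1,taxon2) = 0.7238, d(taxon1,taxon3) = 0.8240, d(taxon2,taxon3) = 0.7238

taxon1–taxon2: 13/28 sites differ → p ≈ 0.464286, d = −0.75 ln(1 − 0.619048) = 0.723811 ≈ 0.7238.
taxon1–taxon3: 14/28 sites differ → p = 0.5, d = −0.75 ln(1 − 0.666667) = 0.823960 ≈ 0.8240.
taxon2–taxon3: 13/28 sites differ → p ≈ 0.464286, d = −0.75 ln(1 − 0.619048) = 0.723811 ≈ 0.7238.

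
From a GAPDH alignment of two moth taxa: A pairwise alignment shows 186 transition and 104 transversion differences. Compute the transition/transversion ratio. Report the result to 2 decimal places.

1.79

R = 186/104 = 1.788461… ≈ 1.79 (to 2 d.p.).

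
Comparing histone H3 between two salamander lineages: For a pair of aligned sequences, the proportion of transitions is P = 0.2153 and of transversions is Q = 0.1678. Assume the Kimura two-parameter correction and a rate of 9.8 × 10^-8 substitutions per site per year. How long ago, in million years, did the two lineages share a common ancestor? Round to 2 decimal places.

Under the Kimura two-parameter model, d = −½ ln(1 − 2P − Q) − ¼ ln(1 − 2Q).
1 − 2P − Q = 0.4016, giving −½ ln(0.4016) = 0.456149.
1 − 2Q = 0.6644, giving −¼ ln(0.6644) = 0.102218.
d = 0.456149 + 0.102218 = 0.558367.
Under a molecular clock d = 2μt, so t = d/(2μ) = 0.558367 / (2 × 9.8 × 10^-8) = 2.85 million years.

2.85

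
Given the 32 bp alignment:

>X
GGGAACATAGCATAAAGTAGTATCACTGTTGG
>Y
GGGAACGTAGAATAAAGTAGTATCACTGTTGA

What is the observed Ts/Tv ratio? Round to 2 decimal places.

2.00

Transitions are A↔G and C↔T; transversions are all other mismatches.
Transitions: 2. Transversions: 1.
R = 2/1 = 2.00.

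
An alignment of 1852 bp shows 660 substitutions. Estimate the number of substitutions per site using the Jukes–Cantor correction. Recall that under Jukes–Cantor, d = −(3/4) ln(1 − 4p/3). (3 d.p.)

p = 660/1852 ≈ 0.356371.
d = −(3/4) ln(1 − 4p/3) = −0.75 ln(1 − 0.475161) = −0.75 ln(0.524839)
  = −0.75 × (-0.644664) = 0.483498 substitutions/site.

0.483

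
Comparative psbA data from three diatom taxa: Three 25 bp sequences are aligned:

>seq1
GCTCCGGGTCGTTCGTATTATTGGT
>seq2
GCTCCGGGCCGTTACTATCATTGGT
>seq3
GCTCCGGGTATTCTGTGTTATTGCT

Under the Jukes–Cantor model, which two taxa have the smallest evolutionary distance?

seq1–seq2: 4/25 differ, p = 0.160, d = 0.180.
seq1–seq3: 6/25 differ, p = 0.240, d = 0.289.
seq2–seq3: 9/25 differ, p = 0.360, d = 0.490.
The smallest distance is between seq1 and seq2.

seq1 and seq2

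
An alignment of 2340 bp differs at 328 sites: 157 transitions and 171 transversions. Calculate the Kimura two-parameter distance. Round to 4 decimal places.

P = 157/2340 ≈ 0.067094 and Q = 171/2340 ≈ 0.073077.
Under the Kimura two-parameter model, d = −½ ln(1 − 2P − Q) − ¼ ln(1 − 2Q).
1 − 2P − Q = 0.792735, giving −½ ln(0.792735) = 0.116133.
1 − 2Q = 0.853846, giving −¼ ln(0.853846) = 0.039501.
d = 0.116133 + 0.039501 = 0.155634.

0.1556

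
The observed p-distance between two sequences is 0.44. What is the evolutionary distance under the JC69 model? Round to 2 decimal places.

0.66

d = −(3/4) ln(1 − 4p/3) = −0.75 ln(1 − 0.586667) = −0.75 ln(0.413333)
  = −0.75 × (-0.883502) = 0.662627 substitutions/site.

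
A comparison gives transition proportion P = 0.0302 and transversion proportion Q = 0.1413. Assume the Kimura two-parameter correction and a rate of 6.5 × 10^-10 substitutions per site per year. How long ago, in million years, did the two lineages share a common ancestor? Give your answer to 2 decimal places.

Under the Kimura two-parameter model, d = −½ ln(1 − 2P − Q) − ¼ ln(1 − 2Q).
1 − 2P − Q = 0.7983, giving −½ ln(0.7983) = 0.112635.
1 − 2Q = 0.7174, giving −¼ ln(0.7174) = 0.083030.
d = 0.112635 + 0.083030 = 0.195665.
Under a molecular clock d = 2μt, so t = d/(2μ) = 0.195665 / (2 × 6.5 × 10^-10) = 150.51 million years.

150.51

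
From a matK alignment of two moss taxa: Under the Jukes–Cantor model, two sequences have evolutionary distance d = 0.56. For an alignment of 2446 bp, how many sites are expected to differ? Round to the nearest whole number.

965

Invert JC69: p = (3/4)(1 − e^(−4d/3)) = 0.75 × (1 − e^(-0.746667)) = 0.75 × (1 − 0.473944) = 0.394542.
Expected differing sites = pL ≈ 0.394542 × 2446 = 965.049732 ≈ 965.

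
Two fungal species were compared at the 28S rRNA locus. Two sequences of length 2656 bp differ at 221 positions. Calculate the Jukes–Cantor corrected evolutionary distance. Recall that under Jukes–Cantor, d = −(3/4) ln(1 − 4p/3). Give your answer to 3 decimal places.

p = 221/2656 ≈ 0.083208.
d = −(3/4) ln(1 − 4p/3) = −0.75 ln(1 − 0.110944) = −0.75 ln(0.889056)
  = −0.75 × (-0.117595) = 0.088196 substitutions/site.

0.088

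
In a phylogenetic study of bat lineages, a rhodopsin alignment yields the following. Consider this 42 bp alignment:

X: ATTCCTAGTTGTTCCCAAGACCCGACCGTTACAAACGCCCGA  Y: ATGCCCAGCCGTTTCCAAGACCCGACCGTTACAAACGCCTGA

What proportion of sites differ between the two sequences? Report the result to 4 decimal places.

0.1429

The sequences differ at 6 of 42 positions (sites 3, 6, 9, 10, 14, 40).
p = 6/42 = 0.142857… ≈ 0.1429 (to 4 d.p.).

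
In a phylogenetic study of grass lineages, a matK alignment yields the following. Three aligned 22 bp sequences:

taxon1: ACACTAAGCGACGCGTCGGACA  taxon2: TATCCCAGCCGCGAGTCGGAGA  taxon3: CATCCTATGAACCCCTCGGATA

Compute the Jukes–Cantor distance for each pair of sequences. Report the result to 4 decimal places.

taxon1–taxon2: 9/22 sites differ → p ≈ 0.409091, d = −0.75 ln(1 − 0.545455) = 0.591344 ≈ 0.5913.
taxon1–taxon3: 11/22 sites differ → p = 0.5, d = −0.75 ln(1 − 0.666667) = 0.823960 ≈ 0.8240.
taxon2–taxon3: 10/22 sites differ → p ≈ 0.454545, d = −0.75 ln(1 − 0.60606) = 0.698667 ≈ 0.6987.

d(taxon1,taxon2) = 0.5913, d(taxon1,taxon3) = 0.8240, d(taxon2,taxon3) = 0.6987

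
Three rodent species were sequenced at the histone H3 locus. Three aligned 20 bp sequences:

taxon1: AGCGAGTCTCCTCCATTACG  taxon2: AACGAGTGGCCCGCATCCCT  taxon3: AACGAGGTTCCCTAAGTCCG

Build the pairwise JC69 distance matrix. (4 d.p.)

taxon1–taxon2: 8/20 sites differ → p = 0.4, d = −0.75 ln(1 − 0.533333) = 0.571605 ≈ 0.5716.
taxon1–taxon3: 8/20 sites differ → p = 0.4, d = −0.75 ln(1 − 0.533333) = 0.571605 ≈ 0.5716.
taxon2–taxon3: 8/20 sites differ → p = 0.4, d = −0.75 ln(1 − 0.533333) = 0.571605 ≈ 0.5716.

d(taxon1,taxon2) = 0.5716, d(taxon1,taxon3) = 0.5716, d(taxon2,taxon3) = 0.5716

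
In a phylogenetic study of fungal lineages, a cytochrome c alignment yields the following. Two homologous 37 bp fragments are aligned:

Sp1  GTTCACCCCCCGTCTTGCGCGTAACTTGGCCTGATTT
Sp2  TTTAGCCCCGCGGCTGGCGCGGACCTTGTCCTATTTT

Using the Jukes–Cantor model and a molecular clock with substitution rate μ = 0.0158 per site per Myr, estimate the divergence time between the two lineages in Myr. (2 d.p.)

The sequences differ at 11 of 37 sites, so p = 11/37 ≈ 0.297297.
d = −(3/4) ln(1 − 4p/3) = −0.75 ln(1 − 0.396396) = −0.75 ln(0.603604)
  = −0.75 × (-0.504837) = 0.378628 substitutions/site.
Under a molecular clock d = 2μt, so t = d/(2μ) = 0.378628 / (2 × 0.0158) = 11.98 Myr.

11.98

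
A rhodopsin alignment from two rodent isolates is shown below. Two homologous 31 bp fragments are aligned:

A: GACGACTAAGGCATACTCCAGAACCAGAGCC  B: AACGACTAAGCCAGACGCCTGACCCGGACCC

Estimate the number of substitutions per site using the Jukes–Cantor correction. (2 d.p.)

The sequences differ at 8 of 31 sites (1, 11, 14, 17, 20, 23, 26, 29), so p = 8/31 ≈ 0.258065.
d = −(3/4) ln(1 − 4p/3) = −0.75 ln(1 − 0.344087) = −0.75 ln(0.655913)
  = −0.75 × (-0.421727) = 0.316295 substitutions/site.

0.32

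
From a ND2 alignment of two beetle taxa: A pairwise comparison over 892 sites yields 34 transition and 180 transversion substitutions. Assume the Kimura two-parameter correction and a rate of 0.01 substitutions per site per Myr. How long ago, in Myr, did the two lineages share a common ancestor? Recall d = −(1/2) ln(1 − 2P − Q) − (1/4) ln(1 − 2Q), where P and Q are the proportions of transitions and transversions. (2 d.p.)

14.60

P = 34/892 ≈ 0.038117 and Q = 180/892 ≈ 0.201794.
Under the Kimura two-parameter model, d = −½ ln(1 − 2P − Q) − ¼ ln(1 − 2Q).
1 − 2P − Q = 0.721972, giving −½ ln(0.721972) = 0.162884.
1 − 2Q = 0.596412, giving −¼ ln(0.596412) = 0.129206.
d = 0.162884 + 0.129206 = 0.292090.
Under a molecular clock d = 2μt, so t = d/(2μ) = 0.292090 / (2 × 0.01) = 14.60 Myr.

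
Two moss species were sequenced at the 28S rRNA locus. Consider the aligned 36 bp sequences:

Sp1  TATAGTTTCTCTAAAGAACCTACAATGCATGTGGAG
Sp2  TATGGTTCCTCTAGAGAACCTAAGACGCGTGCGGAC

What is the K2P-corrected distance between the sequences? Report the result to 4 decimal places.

0.3233

Of 36 sites, 7 differences are transitions and 2 are transversions, so P = 7/36 ≈ 0.194444 and Q = 2/36 ≈ 0.055556.
Under the Kimura two-parameter model, d = −½ ln(1 − 2P − Q) − ¼ ln(1 − 2Q).
1 − 2P − Q = 0.555556, giving −½ ln(0.555556) = 0.293893.
1 − 2Q = 0.888888, giving −¼ ln(0.888888) = 0.029446.
d = 0.293893 + 0.029446 = 0.323339.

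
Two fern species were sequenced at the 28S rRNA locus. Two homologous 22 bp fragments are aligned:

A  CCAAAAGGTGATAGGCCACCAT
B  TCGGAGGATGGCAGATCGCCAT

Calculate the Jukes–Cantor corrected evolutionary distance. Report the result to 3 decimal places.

The sequences differ at 10 of 22 sites (1, 3, 4, 6, 8, 11, 12, 15, 16, 18), so p = 10/22 ≈ 0.454545.
d = −(3/4) ln(1 − 4p/3) = −0.75 ln(1 − 0.60606) = −0.75 ln(0.39394)
  = −0.75 × (-0.931557) = 0.698668 substitutions/site.

0.699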